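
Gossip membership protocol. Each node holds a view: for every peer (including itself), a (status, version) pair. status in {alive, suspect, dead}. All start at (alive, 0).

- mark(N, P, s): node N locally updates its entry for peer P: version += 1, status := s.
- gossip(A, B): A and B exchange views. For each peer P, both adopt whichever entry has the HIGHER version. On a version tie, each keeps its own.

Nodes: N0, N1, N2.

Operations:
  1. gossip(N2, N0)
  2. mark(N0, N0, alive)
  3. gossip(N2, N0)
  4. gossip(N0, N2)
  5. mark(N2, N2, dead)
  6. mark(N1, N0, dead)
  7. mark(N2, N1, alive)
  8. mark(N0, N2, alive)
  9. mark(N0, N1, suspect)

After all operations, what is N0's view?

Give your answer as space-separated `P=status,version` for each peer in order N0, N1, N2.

Answer: N0=alive,1 N1=suspect,1 N2=alive,1

Derivation:
Op 1: gossip N2<->N0 -> N2.N0=(alive,v0) N2.N1=(alive,v0) N2.N2=(alive,v0) | N0.N0=(alive,v0) N0.N1=(alive,v0) N0.N2=(alive,v0)
Op 2: N0 marks N0=alive -> (alive,v1)
Op 3: gossip N2<->N0 -> N2.N0=(alive,v1) N2.N1=(alive,v0) N2.N2=(alive,v0) | N0.N0=(alive,v1) N0.N1=(alive,v0) N0.N2=(alive,v0)
Op 4: gossip N0<->N2 -> N0.N0=(alive,v1) N0.N1=(alive,v0) N0.N2=(alive,v0) | N2.N0=(alive,v1) N2.N1=(alive,v0) N2.N2=(alive,v0)
Op 5: N2 marks N2=dead -> (dead,v1)
Op 6: N1 marks N0=dead -> (dead,v1)
Op 7: N2 marks N1=alive -> (alive,v1)
Op 8: N0 marks N2=alive -> (alive,v1)
Op 9: N0 marks N1=suspect -> (suspect,v1)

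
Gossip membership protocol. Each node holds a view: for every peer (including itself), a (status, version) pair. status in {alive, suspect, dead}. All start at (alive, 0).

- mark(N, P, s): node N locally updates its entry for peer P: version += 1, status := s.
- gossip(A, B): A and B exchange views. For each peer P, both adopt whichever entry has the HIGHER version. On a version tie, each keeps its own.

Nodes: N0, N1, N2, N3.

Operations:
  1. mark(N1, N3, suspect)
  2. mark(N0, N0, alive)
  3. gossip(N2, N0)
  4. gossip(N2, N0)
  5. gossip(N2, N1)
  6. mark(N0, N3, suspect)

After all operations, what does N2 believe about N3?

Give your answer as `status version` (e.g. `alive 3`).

Op 1: N1 marks N3=suspect -> (suspect,v1)
Op 2: N0 marks N0=alive -> (alive,v1)
Op 3: gossip N2<->N0 -> N2.N0=(alive,v1) N2.N1=(alive,v0) N2.N2=(alive,v0) N2.N3=(alive,v0) | N0.N0=(alive,v1) N0.N1=(alive,v0) N0.N2=(alive,v0) N0.N3=(alive,v0)
Op 4: gossip N2<->N0 -> N2.N0=(alive,v1) N2.N1=(alive,v0) N2.N2=(alive,v0) N2.N3=(alive,v0) | N0.N0=(alive,v1) N0.N1=(alive,v0) N0.N2=(alive,v0) N0.N3=(alive,v0)
Op 5: gossip N2<->N1 -> N2.N0=(alive,v1) N2.N1=(alive,v0) N2.N2=(alive,v0) N2.N3=(suspect,v1) | N1.N0=(alive,v1) N1.N1=(alive,v0) N1.N2=(alive,v0) N1.N3=(suspect,v1)
Op 6: N0 marks N3=suspect -> (suspect,v1)

Answer: suspect 1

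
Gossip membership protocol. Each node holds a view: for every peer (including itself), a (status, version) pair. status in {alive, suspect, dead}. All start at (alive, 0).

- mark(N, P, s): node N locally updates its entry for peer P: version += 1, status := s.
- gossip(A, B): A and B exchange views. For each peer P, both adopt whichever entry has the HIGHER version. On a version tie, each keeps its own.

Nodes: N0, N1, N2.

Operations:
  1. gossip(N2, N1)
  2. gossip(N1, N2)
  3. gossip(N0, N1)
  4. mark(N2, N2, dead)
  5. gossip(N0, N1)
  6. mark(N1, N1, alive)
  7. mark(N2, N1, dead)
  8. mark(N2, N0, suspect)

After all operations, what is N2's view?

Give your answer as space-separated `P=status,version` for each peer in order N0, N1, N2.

Answer: N0=suspect,1 N1=dead,1 N2=dead,1

Derivation:
Op 1: gossip N2<->N1 -> N2.N0=(alive,v0) N2.N1=(alive,v0) N2.N2=(alive,v0) | N1.N0=(alive,v0) N1.N1=(alive,v0) N1.N2=(alive,v0)
Op 2: gossip N1<->N2 -> N1.N0=(alive,v0) N1.N1=(alive,v0) N1.N2=(alive,v0) | N2.N0=(alive,v0) N2.N1=(alive,v0) N2.N2=(alive,v0)
Op 3: gossip N0<->N1 -> N0.N0=(alive,v0) N0.N1=(alive,v0) N0.N2=(alive,v0) | N1.N0=(alive,v0) N1.N1=(alive,v0) N1.N2=(alive,v0)
Op 4: N2 marks N2=dead -> (dead,v1)
Op 5: gossip N0<->N1 -> N0.N0=(alive,v0) N0.N1=(alive,v0) N0.N2=(alive,v0) | N1.N0=(alive,v0) N1.N1=(alive,v0) N1.N2=(alive,v0)
Op 6: N1 marks N1=alive -> (alive,v1)
Op 7: N2 marks N1=dead -> (dead,v1)
Op 8: N2 marks N0=suspect -> (suspect,v1)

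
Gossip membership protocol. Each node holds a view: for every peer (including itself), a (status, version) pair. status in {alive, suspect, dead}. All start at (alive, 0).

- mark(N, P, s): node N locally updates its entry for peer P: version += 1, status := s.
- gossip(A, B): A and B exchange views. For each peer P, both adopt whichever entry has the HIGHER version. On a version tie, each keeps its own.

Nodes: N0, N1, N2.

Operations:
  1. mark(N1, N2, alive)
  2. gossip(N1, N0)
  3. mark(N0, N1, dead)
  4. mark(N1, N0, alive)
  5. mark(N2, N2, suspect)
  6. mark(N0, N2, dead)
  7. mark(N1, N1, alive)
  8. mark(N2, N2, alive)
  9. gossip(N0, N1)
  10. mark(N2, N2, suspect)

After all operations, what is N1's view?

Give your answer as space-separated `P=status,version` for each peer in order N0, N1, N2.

Answer: N0=alive,1 N1=alive,1 N2=dead,2

Derivation:
Op 1: N1 marks N2=alive -> (alive,v1)
Op 2: gossip N1<->N0 -> N1.N0=(alive,v0) N1.N1=(alive,v0) N1.N2=(alive,v1) | N0.N0=(alive,v0) N0.N1=(alive,v0) N0.N2=(alive,v1)
Op 3: N0 marks N1=dead -> (dead,v1)
Op 4: N1 marks N0=alive -> (alive,v1)
Op 5: N2 marks N2=suspect -> (suspect,v1)
Op 6: N0 marks N2=dead -> (dead,v2)
Op 7: N1 marks N1=alive -> (alive,v1)
Op 8: N2 marks N2=alive -> (alive,v2)
Op 9: gossip N0<->N1 -> N0.N0=(alive,v1) N0.N1=(dead,v1) N0.N2=(dead,v2) | N1.N0=(alive,v1) N1.N1=(alive,v1) N1.N2=(dead,v2)
Op 10: N2 marks N2=suspect -> (suspect,v3)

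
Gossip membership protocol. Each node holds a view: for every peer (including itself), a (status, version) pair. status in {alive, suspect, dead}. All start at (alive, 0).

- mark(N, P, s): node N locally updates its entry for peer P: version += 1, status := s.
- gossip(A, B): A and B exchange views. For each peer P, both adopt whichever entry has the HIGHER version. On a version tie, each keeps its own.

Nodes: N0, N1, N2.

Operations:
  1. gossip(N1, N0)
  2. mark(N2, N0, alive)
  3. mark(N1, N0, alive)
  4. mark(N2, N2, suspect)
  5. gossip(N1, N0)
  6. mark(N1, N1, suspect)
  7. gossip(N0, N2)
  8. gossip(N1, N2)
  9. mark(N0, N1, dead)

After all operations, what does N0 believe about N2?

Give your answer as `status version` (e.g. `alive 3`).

Answer: suspect 1

Derivation:
Op 1: gossip N1<->N0 -> N1.N0=(alive,v0) N1.N1=(alive,v0) N1.N2=(alive,v0) | N0.N0=(alive,v0) N0.N1=(alive,v0) N0.N2=(alive,v0)
Op 2: N2 marks N0=alive -> (alive,v1)
Op 3: N1 marks N0=alive -> (alive,v1)
Op 4: N2 marks N2=suspect -> (suspect,v1)
Op 5: gossip N1<->N0 -> N1.N0=(alive,v1) N1.N1=(alive,v0) N1.N2=(alive,v0) | N0.N0=(alive,v1) N0.N1=(alive,v0) N0.N2=(alive,v0)
Op 6: N1 marks N1=suspect -> (suspect,v1)
Op 7: gossip N0<->N2 -> N0.N0=(alive,v1) N0.N1=(alive,v0) N0.N2=(suspect,v1) | N2.N0=(alive,v1) N2.N1=(alive,v0) N2.N2=(suspect,v1)
Op 8: gossip N1<->N2 -> N1.N0=(alive,v1) N1.N1=(suspect,v1) N1.N2=(suspect,v1) | N2.N0=(alive,v1) N2.N1=(suspect,v1) N2.N2=(suspect,v1)
Op 9: N0 marks N1=dead -> (dead,v1)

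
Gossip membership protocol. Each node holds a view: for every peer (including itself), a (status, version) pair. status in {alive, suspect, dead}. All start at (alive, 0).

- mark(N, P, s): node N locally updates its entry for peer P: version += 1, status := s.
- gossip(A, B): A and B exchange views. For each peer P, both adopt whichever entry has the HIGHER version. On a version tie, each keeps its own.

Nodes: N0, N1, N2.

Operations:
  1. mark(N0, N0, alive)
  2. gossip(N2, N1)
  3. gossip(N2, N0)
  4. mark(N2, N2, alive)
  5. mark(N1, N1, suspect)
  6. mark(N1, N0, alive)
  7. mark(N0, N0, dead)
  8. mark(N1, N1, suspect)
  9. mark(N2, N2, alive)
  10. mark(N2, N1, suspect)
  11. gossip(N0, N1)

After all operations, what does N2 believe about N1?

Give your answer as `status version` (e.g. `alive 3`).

Answer: suspect 1

Derivation:
Op 1: N0 marks N0=alive -> (alive,v1)
Op 2: gossip N2<->N1 -> N2.N0=(alive,v0) N2.N1=(alive,v0) N2.N2=(alive,v0) | N1.N0=(alive,v0) N1.N1=(alive,v0) N1.N2=(alive,v0)
Op 3: gossip N2<->N0 -> N2.N0=(alive,v1) N2.N1=(alive,v0) N2.N2=(alive,v0) | N0.N0=(alive,v1) N0.N1=(alive,v0) N0.N2=(alive,v0)
Op 4: N2 marks N2=alive -> (alive,v1)
Op 5: N1 marks N1=suspect -> (suspect,v1)
Op 6: N1 marks N0=alive -> (alive,v1)
Op 7: N0 marks N0=dead -> (dead,v2)
Op 8: N1 marks N1=suspect -> (suspect,v2)
Op 9: N2 marks N2=alive -> (alive,v2)
Op 10: N2 marks N1=suspect -> (suspect,v1)
Op 11: gossip N0<->N1 -> N0.N0=(dead,v2) N0.N1=(suspect,v2) N0.N2=(alive,v0) | N1.N0=(dead,v2) N1.N1=(suspect,v2) N1.N2=(alive,v0)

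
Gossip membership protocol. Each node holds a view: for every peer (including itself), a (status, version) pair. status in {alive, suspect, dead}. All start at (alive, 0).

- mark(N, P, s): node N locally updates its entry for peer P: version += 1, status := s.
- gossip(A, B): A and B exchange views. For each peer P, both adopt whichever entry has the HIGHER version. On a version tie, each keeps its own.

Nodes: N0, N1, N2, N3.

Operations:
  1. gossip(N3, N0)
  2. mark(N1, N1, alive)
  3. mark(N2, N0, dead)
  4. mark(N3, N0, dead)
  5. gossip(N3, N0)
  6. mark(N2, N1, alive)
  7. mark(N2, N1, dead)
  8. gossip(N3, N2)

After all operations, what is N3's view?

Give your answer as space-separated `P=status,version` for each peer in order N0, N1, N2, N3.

Op 1: gossip N3<->N0 -> N3.N0=(alive,v0) N3.N1=(alive,v0) N3.N2=(alive,v0) N3.N3=(alive,v0) | N0.N0=(alive,v0) N0.N1=(alive,v0) N0.N2=(alive,v0) N0.N3=(alive,v0)
Op 2: N1 marks N1=alive -> (alive,v1)
Op 3: N2 marks N0=dead -> (dead,v1)
Op 4: N3 marks N0=dead -> (dead,v1)
Op 5: gossip N3<->N0 -> N3.N0=(dead,v1) N3.N1=(alive,v0) N3.N2=(alive,v0) N3.N3=(alive,v0) | N0.N0=(dead,v1) N0.N1=(alive,v0) N0.N2=(alive,v0) N0.N3=(alive,v0)
Op 6: N2 marks N1=alive -> (alive,v1)
Op 7: N2 marks N1=dead -> (dead,v2)
Op 8: gossip N3<->N2 -> N3.N0=(dead,v1) N3.N1=(dead,v2) N3.N2=(alive,v0) N3.N3=(alive,v0) | N2.N0=(dead,v1) N2.N1=(dead,v2) N2.N2=(alive,v0) N2.N3=(alive,v0)

Answer: N0=dead,1 N1=dead,2 N2=alive,0 N3=alive,0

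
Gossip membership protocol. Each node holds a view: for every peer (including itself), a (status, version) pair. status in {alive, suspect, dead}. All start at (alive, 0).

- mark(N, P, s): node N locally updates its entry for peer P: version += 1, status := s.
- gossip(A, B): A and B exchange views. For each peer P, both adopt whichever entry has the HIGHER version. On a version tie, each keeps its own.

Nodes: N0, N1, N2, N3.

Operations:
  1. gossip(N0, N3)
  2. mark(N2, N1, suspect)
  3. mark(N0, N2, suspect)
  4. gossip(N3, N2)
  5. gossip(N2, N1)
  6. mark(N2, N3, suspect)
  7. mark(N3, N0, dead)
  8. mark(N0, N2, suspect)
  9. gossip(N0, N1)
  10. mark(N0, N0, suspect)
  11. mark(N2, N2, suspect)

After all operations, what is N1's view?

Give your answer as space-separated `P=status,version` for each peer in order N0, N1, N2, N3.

Answer: N0=alive,0 N1=suspect,1 N2=suspect,2 N3=alive,0

Derivation:
Op 1: gossip N0<->N3 -> N0.N0=(alive,v0) N0.N1=(alive,v0) N0.N2=(alive,v0) N0.N3=(alive,v0) | N3.N0=(alive,v0) N3.N1=(alive,v0) N3.N2=(alive,v0) N3.N3=(alive,v0)
Op 2: N2 marks N1=suspect -> (suspect,v1)
Op 3: N0 marks N2=suspect -> (suspect,v1)
Op 4: gossip N3<->N2 -> N3.N0=(alive,v0) N3.N1=(suspect,v1) N3.N2=(alive,v0) N3.N3=(alive,v0) | N2.N0=(alive,v0) N2.N1=(suspect,v1) N2.N2=(alive,v0) N2.N3=(alive,v0)
Op 5: gossip N2<->N1 -> N2.N0=(alive,v0) N2.N1=(suspect,v1) N2.N2=(alive,v0) N2.N3=(alive,v0) | N1.N0=(alive,v0) N1.N1=(suspect,v1) N1.N2=(alive,v0) N1.N3=(alive,v0)
Op 6: N2 marks N3=suspect -> (suspect,v1)
Op 7: N3 marks N0=dead -> (dead,v1)
Op 8: N0 marks N2=suspect -> (suspect,v2)
Op 9: gossip N0<->N1 -> N0.N0=(alive,v0) N0.N1=(suspect,v1) N0.N2=(suspect,v2) N0.N3=(alive,v0) | N1.N0=(alive,v0) N1.N1=(suspect,v1) N1.N2=(suspect,v2) N1.N3=(alive,v0)
Op 10: N0 marks N0=suspect -> (suspect,v1)
Op 11: N2 marks N2=suspect -> (suspect,v1)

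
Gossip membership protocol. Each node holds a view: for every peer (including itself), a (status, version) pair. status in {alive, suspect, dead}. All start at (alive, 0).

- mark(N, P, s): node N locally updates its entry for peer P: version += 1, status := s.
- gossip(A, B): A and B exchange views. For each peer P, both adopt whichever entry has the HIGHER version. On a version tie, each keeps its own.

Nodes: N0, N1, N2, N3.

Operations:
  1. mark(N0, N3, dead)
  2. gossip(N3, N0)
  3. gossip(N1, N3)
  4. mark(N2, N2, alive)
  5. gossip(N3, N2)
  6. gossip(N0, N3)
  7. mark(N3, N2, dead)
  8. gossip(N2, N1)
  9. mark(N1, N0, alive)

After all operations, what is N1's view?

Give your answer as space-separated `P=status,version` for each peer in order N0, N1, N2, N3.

Op 1: N0 marks N3=dead -> (dead,v1)
Op 2: gossip N3<->N0 -> N3.N0=(alive,v0) N3.N1=(alive,v0) N3.N2=(alive,v0) N3.N3=(dead,v1) | N0.N0=(alive,v0) N0.N1=(alive,v0) N0.N2=(alive,v0) N0.N3=(dead,v1)
Op 3: gossip N1<->N3 -> N1.N0=(alive,v0) N1.N1=(alive,v0) N1.N2=(alive,v0) N1.N3=(dead,v1) | N3.N0=(alive,v0) N3.N1=(alive,v0) N3.N2=(alive,v0) N3.N3=(dead,v1)
Op 4: N2 marks N2=alive -> (alive,v1)
Op 5: gossip N3<->N2 -> N3.N0=(alive,v0) N3.N1=(alive,v0) N3.N2=(alive,v1) N3.N3=(dead,v1) | N2.N0=(alive,v0) N2.N1=(alive,v0) N2.N2=(alive,v1) N2.N3=(dead,v1)
Op 6: gossip N0<->N3 -> N0.N0=(alive,v0) N0.N1=(alive,v0) N0.N2=(alive,v1) N0.N3=(dead,v1) | N3.N0=(alive,v0) N3.N1=(alive,v0) N3.N2=(alive,v1) N3.N3=(dead,v1)
Op 7: N3 marks N2=dead -> (dead,v2)
Op 8: gossip N2<->N1 -> N2.N0=(alive,v0) N2.N1=(alive,v0) N2.N2=(alive,v1) N2.N3=(dead,v1) | N1.N0=(alive,v0) N1.N1=(alive,v0) N1.N2=(alive,v1) N1.N3=(dead,v1)
Op 9: N1 marks N0=alive -> (alive,v1)

Answer: N0=alive,1 N1=alive,0 N2=alive,1 N3=dead,1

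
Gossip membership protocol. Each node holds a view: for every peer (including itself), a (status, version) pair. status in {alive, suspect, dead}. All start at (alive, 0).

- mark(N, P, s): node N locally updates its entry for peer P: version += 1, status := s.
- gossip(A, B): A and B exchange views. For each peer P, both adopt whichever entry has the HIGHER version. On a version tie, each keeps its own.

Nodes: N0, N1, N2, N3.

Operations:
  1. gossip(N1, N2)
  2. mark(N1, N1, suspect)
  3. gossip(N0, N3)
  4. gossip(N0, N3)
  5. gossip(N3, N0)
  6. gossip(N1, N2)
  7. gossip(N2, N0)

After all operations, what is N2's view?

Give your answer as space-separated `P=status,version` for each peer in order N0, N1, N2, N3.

Op 1: gossip N1<->N2 -> N1.N0=(alive,v0) N1.N1=(alive,v0) N1.N2=(alive,v0) N1.N3=(alive,v0) | N2.N0=(alive,v0) N2.N1=(alive,v0) N2.N2=(alive,v0) N2.N3=(alive,v0)
Op 2: N1 marks N1=suspect -> (suspect,v1)
Op 3: gossip N0<->N3 -> N0.N0=(alive,v0) N0.N1=(alive,v0) N0.N2=(alive,v0) N0.N3=(alive,v0) | N3.N0=(alive,v0) N3.N1=(alive,v0) N3.N2=(alive,v0) N3.N3=(alive,v0)
Op 4: gossip N0<->N3 -> N0.N0=(alive,v0) N0.N1=(alive,v0) N0.N2=(alive,v0) N0.N3=(alive,v0) | N3.N0=(alive,v0) N3.N1=(alive,v0) N3.N2=(alive,v0) N3.N3=(alive,v0)
Op 5: gossip N3<->N0 -> N3.N0=(alive,v0) N3.N1=(alive,v0) N3.N2=(alive,v0) N3.N3=(alive,v0) | N0.N0=(alive,v0) N0.N1=(alive,v0) N0.N2=(alive,v0) N0.N3=(alive,v0)
Op 6: gossip N1<->N2 -> N1.N0=(alive,v0) N1.N1=(suspect,v1) N1.N2=(alive,v0) N1.N3=(alive,v0) | N2.N0=(alive,v0) N2.N1=(suspect,v1) N2.N2=(alive,v0) N2.N3=(alive,v0)
Op 7: gossip N2<->N0 -> N2.N0=(alive,v0) N2.N1=(suspect,v1) N2.N2=(alive,v0) N2.N3=(alive,v0) | N0.N0=(alive,v0) N0.N1=(suspect,v1) N0.N2=(alive,v0) N0.N3=(alive,v0)

Answer: N0=alive,0 N1=suspect,1 N2=alive,0 N3=alive,0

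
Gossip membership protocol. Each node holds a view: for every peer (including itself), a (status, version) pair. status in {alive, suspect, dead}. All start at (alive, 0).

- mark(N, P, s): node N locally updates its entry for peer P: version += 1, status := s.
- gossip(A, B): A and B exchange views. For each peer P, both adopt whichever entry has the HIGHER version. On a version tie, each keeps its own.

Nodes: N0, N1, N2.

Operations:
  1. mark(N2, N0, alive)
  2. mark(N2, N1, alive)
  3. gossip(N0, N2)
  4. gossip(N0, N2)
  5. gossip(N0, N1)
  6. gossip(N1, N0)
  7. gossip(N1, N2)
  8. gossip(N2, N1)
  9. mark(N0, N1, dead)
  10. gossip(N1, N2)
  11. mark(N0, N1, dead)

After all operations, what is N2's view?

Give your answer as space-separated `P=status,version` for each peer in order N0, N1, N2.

Answer: N0=alive,1 N1=alive,1 N2=alive,0

Derivation:
Op 1: N2 marks N0=alive -> (alive,v1)
Op 2: N2 marks N1=alive -> (alive,v1)
Op 3: gossip N0<->N2 -> N0.N0=(alive,v1) N0.N1=(alive,v1) N0.N2=(alive,v0) | N2.N0=(alive,v1) N2.N1=(alive,v1) N2.N2=(alive,v0)
Op 4: gossip N0<->N2 -> N0.N0=(alive,v1) N0.N1=(alive,v1) N0.N2=(alive,v0) | N2.N0=(alive,v1) N2.N1=(alive,v1) N2.N2=(alive,v0)
Op 5: gossip N0<->N1 -> N0.N0=(alive,v1) N0.N1=(alive,v1) N0.N2=(alive,v0) | N1.N0=(alive,v1) N1.N1=(alive,v1) N1.N2=(alive,v0)
Op 6: gossip N1<->N0 -> N1.N0=(alive,v1) N1.N1=(alive,v1) N1.N2=(alive,v0) | N0.N0=(alive,v1) N0.N1=(alive,v1) N0.N2=(alive,v0)
Op 7: gossip N1<->N2 -> N1.N0=(alive,v1) N1.N1=(alive,v1) N1.N2=(alive,v0) | N2.N0=(alive,v1) N2.N1=(alive,v1) N2.N2=(alive,v0)
Op 8: gossip N2<->N1 -> N2.N0=(alive,v1) N2.N1=(alive,v1) N2.N2=(alive,v0) | N1.N0=(alive,v1) N1.N1=(alive,v1) N1.N2=(alive,v0)
Op 9: N0 marks N1=dead -> (dead,v2)
Op 10: gossip N1<->N2 -> N1.N0=(alive,v1) N1.N1=(alive,v1) N1.N2=(alive,v0) | N2.N0=(alive,v1) N2.N1=(alive,v1) N2.N2=(alive,v0)
Op 11: N0 marks N1=dead -> (dead,v3)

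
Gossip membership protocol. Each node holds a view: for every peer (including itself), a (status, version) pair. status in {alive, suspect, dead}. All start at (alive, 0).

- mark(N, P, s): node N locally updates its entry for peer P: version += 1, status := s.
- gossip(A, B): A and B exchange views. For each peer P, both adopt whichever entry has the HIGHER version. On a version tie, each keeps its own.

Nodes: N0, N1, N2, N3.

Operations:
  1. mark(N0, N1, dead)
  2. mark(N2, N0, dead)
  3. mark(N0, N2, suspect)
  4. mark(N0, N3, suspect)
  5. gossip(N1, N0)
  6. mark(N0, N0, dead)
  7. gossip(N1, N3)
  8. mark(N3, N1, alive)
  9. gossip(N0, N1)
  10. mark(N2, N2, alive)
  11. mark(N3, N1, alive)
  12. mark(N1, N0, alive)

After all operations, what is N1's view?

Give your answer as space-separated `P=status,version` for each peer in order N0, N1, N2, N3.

Op 1: N0 marks N1=dead -> (dead,v1)
Op 2: N2 marks N0=dead -> (dead,v1)
Op 3: N0 marks N2=suspect -> (suspect,v1)
Op 4: N0 marks N3=suspect -> (suspect,v1)
Op 5: gossip N1<->N0 -> N1.N0=(alive,v0) N1.N1=(dead,v1) N1.N2=(suspect,v1) N1.N3=(suspect,v1) | N0.N0=(alive,v0) N0.N1=(dead,v1) N0.N2=(suspect,v1) N0.N3=(suspect,v1)
Op 6: N0 marks N0=dead -> (dead,v1)
Op 7: gossip N1<->N3 -> N1.N0=(alive,v0) N1.N1=(dead,v1) N1.N2=(suspect,v1) N1.N3=(suspect,v1) | N3.N0=(alive,v0) N3.N1=(dead,v1) N3.N2=(suspect,v1) N3.N3=(suspect,v1)
Op 8: N3 marks N1=alive -> (alive,v2)
Op 9: gossip N0<->N1 -> N0.N0=(dead,v1) N0.N1=(dead,v1) N0.N2=(suspect,v1) N0.N3=(suspect,v1) | N1.N0=(dead,v1) N1.N1=(dead,v1) N1.N2=(suspect,v1) N1.N3=(suspect,v1)
Op 10: N2 marks N2=alive -> (alive,v1)
Op 11: N3 marks N1=alive -> (alive,v3)
Op 12: N1 marks N0=alive -> (alive,v2)

Answer: N0=alive,2 N1=dead,1 N2=suspect,1 N3=suspect,1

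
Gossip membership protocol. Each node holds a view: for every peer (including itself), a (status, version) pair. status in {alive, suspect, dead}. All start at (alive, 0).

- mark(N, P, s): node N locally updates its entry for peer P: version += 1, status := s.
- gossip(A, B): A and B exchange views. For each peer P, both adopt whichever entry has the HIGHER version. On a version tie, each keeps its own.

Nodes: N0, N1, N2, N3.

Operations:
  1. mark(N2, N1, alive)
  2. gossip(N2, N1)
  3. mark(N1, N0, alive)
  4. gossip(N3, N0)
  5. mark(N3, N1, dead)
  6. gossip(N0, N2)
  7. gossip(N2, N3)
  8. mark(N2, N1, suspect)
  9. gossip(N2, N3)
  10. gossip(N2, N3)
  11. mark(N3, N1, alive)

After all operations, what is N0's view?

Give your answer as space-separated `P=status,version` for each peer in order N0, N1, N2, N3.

Op 1: N2 marks N1=alive -> (alive,v1)
Op 2: gossip N2<->N1 -> N2.N0=(alive,v0) N2.N1=(alive,v1) N2.N2=(alive,v0) N2.N3=(alive,v0) | N1.N0=(alive,v0) N1.N1=(alive,v1) N1.N2=(alive,v0) N1.N3=(alive,v0)
Op 3: N1 marks N0=alive -> (alive,v1)
Op 4: gossip N3<->N0 -> N3.N0=(alive,v0) N3.N1=(alive,v0) N3.N2=(alive,v0) N3.N3=(alive,v0) | N0.N0=(alive,v0) N0.N1=(alive,v0) N0.N2=(alive,v0) N0.N3=(alive,v0)
Op 5: N3 marks N1=dead -> (dead,v1)
Op 6: gossip N0<->N2 -> N0.N0=(alive,v0) N0.N1=(alive,v1) N0.N2=(alive,v0) N0.N3=(alive,v0) | N2.N0=(alive,v0) N2.N1=(alive,v1) N2.N2=(alive,v0) N2.N3=(alive,v0)
Op 7: gossip N2<->N3 -> N2.N0=(alive,v0) N2.N1=(alive,v1) N2.N2=(alive,v0) N2.N3=(alive,v0) | N3.N0=(alive,v0) N3.N1=(dead,v1) N3.N2=(alive,v0) N3.N3=(alive,v0)
Op 8: N2 marks N1=suspect -> (suspect,v2)
Op 9: gossip N2<->N3 -> N2.N0=(alive,v0) N2.N1=(suspect,v2) N2.N2=(alive,v0) N2.N3=(alive,v0) | N3.N0=(alive,v0) N3.N1=(suspect,v2) N3.N2=(alive,v0) N3.N3=(alive,v0)
Op 10: gossip N2<->N3 -> N2.N0=(alive,v0) N2.N1=(suspect,v2) N2.N2=(alive,v0) N2.N3=(alive,v0) | N3.N0=(alive,v0) N3.N1=(suspect,v2) N3.N2=(alive,v0) N3.N3=(alive,v0)
Op 11: N3 marks N1=alive -> (alive,v3)

Answer: N0=alive,0 N1=alive,1 N2=alive,0 N3=alive,0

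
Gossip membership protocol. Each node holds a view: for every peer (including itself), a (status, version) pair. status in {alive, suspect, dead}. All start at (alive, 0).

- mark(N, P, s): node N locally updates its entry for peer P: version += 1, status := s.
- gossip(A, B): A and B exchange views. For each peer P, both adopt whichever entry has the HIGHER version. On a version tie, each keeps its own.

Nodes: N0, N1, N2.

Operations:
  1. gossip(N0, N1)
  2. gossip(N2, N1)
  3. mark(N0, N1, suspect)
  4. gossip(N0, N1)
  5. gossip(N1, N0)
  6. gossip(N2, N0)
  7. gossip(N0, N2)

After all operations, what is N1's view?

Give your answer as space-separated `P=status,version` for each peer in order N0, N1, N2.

Answer: N0=alive,0 N1=suspect,1 N2=alive,0

Derivation:
Op 1: gossip N0<->N1 -> N0.N0=(alive,v0) N0.N1=(alive,v0) N0.N2=(alive,v0) | N1.N0=(alive,v0) N1.N1=(alive,v0) N1.N2=(alive,v0)
Op 2: gossip N2<->N1 -> N2.N0=(alive,v0) N2.N1=(alive,v0) N2.N2=(alive,v0) | N1.N0=(alive,v0) N1.N1=(alive,v0) N1.N2=(alive,v0)
Op 3: N0 marks N1=suspect -> (suspect,v1)
Op 4: gossip N0<->N1 -> N0.N0=(alive,v0) N0.N1=(suspect,v1) N0.N2=(alive,v0) | N1.N0=(alive,v0) N1.N1=(suspect,v1) N1.N2=(alive,v0)
Op 5: gossip N1<->N0 -> N1.N0=(alive,v0) N1.N1=(suspect,v1) N1.N2=(alive,v0) | N0.N0=(alive,v0) N0.N1=(suspect,v1) N0.N2=(alive,v0)
Op 6: gossip N2<->N0 -> N2.N0=(alive,v0) N2.N1=(suspect,v1) N2.N2=(alive,v0) | N0.N0=(alive,v0) N0.N1=(suspect,v1) N0.N2=(alive,v0)
Op 7: gossip N0<->N2 -> N0.N0=(alive,v0) N0.N1=(suspect,v1) N0.N2=(alive,v0) | N2.N0=(alive,v0) N2.N1=(suspect,v1) N2.N2=(alive,v0)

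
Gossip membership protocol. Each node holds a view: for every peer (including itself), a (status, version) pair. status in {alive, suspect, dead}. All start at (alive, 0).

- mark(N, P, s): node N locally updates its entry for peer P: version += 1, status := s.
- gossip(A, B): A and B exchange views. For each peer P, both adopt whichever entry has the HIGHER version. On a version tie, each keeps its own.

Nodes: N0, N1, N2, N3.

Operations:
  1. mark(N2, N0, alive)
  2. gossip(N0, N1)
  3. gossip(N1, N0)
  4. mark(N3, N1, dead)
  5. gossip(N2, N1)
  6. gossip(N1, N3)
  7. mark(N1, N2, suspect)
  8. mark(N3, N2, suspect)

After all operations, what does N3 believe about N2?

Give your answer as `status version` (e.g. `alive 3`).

Answer: suspect 1

Derivation:
Op 1: N2 marks N0=alive -> (alive,v1)
Op 2: gossip N0<->N1 -> N0.N0=(alive,v0) N0.N1=(alive,v0) N0.N2=(alive,v0) N0.N3=(alive,v0) | N1.N0=(alive,v0) N1.N1=(alive,v0) N1.N2=(alive,v0) N1.N3=(alive,v0)
Op 3: gossip N1<->N0 -> N1.N0=(alive,v0) N1.N1=(alive,v0) N1.N2=(alive,v0) N1.N3=(alive,v0) | N0.N0=(alive,v0) N0.N1=(alive,v0) N0.N2=(alive,v0) N0.N3=(alive,v0)
Op 4: N3 marks N1=dead -> (dead,v1)
Op 5: gossip N2<->N1 -> N2.N0=(alive,v1) N2.N1=(alive,v0) N2.N2=(alive,v0) N2.N3=(alive,v0) | N1.N0=(alive,v1) N1.N1=(alive,v0) N1.N2=(alive,v0) N1.N3=(alive,v0)
Op 6: gossip N1<->N3 -> N1.N0=(alive,v1) N1.N1=(dead,v1) N1.N2=(alive,v0) N1.N3=(alive,v0) | N3.N0=(alive,v1) N3.N1=(dead,v1) N3.N2=(alive,v0) N3.N3=(alive,v0)
Op 7: N1 marks N2=suspect -> (suspect,v1)
Op 8: N3 marks N2=suspect -> (suspect,v1)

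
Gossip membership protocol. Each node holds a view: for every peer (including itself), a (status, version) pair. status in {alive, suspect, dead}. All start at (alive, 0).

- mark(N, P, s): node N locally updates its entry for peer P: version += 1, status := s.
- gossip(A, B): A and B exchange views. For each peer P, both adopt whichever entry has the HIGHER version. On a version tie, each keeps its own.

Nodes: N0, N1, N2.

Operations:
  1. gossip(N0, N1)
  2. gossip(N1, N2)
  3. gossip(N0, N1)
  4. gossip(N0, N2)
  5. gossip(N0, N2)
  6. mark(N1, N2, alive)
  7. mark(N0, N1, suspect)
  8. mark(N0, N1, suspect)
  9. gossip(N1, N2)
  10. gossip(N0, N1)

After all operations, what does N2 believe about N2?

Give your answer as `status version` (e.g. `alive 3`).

Op 1: gossip N0<->N1 -> N0.N0=(alive,v0) N0.N1=(alive,v0) N0.N2=(alive,v0) | N1.N0=(alive,v0) N1.N1=(alive,v0) N1.N2=(alive,v0)
Op 2: gossip N1<->N2 -> N1.N0=(alive,v0) N1.N1=(alive,v0) N1.N2=(alive,v0) | N2.N0=(alive,v0) N2.N1=(alive,v0) N2.N2=(alive,v0)
Op 3: gossip N0<->N1 -> N0.N0=(alive,v0) N0.N1=(alive,v0) N0.N2=(alive,v0) | N1.N0=(alive,v0) N1.N1=(alive,v0) N1.N2=(alive,v0)
Op 4: gossip N0<->N2 -> N0.N0=(alive,v0) N0.N1=(alive,v0) N0.N2=(alive,v0) | N2.N0=(alive,v0) N2.N1=(alive,v0) N2.N2=(alive,v0)
Op 5: gossip N0<->N2 -> N0.N0=(alive,v0) N0.N1=(alive,v0) N0.N2=(alive,v0) | N2.N0=(alive,v0) N2.N1=(alive,v0) N2.N2=(alive,v0)
Op 6: N1 marks N2=alive -> (alive,v1)
Op 7: N0 marks N1=suspect -> (suspect,v1)
Op 8: N0 marks N1=suspect -> (suspect,v2)
Op 9: gossip N1<->N2 -> N1.N0=(alive,v0) N1.N1=(alive,v0) N1.N2=(alive,v1) | N2.N0=(alive,v0) N2.N1=(alive,v0) N2.N2=(alive,v1)
Op 10: gossip N0<->N1 -> N0.N0=(alive,v0) N0.N1=(suspect,v2) N0.N2=(alive,v1) | N1.N0=(alive,v0) N1.N1=(suspect,v2) N1.N2=(alive,v1)

Answer: alive 1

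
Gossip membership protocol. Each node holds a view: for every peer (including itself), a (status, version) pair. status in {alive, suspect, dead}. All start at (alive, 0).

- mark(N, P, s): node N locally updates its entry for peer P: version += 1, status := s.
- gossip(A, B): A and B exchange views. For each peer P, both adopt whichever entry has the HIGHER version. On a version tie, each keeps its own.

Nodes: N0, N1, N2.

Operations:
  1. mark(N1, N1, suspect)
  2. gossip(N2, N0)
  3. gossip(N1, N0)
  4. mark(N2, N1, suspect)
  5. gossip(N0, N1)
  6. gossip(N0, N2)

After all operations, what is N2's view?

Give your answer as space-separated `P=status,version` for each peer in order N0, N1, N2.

Answer: N0=alive,0 N1=suspect,1 N2=alive,0

Derivation:
Op 1: N1 marks N1=suspect -> (suspect,v1)
Op 2: gossip N2<->N0 -> N2.N0=(alive,v0) N2.N1=(alive,v0) N2.N2=(alive,v0) | N0.N0=(alive,v0) N0.N1=(alive,v0) N0.N2=(alive,v0)
Op 3: gossip N1<->N0 -> N1.N0=(alive,v0) N1.N1=(suspect,v1) N1.N2=(alive,v0) | N0.N0=(alive,v0) N0.N1=(suspect,v1) N0.N2=(alive,v0)
Op 4: N2 marks N1=suspect -> (suspect,v1)
Op 5: gossip N0<->N1 -> N0.N0=(alive,v0) N0.N1=(suspect,v1) N0.N2=(alive,v0) | N1.N0=(alive,v0) N1.N1=(suspect,v1) N1.N2=(alive,v0)
Op 6: gossip N0<->N2 -> N0.N0=(alive,v0) N0.N1=(suspect,v1) N0.N2=(alive,v0) | N2.N0=(alive,v0) N2.N1=(suspect,v1) N2.N2=(alive,v0)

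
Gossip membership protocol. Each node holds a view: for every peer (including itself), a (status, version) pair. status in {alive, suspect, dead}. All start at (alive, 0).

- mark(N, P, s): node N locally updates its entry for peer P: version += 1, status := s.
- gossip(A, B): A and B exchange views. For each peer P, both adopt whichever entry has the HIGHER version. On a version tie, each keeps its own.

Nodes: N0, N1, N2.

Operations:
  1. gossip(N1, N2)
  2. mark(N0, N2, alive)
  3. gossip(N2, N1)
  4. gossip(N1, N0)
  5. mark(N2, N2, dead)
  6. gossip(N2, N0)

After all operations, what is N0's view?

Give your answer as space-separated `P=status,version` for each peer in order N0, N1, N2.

Op 1: gossip N1<->N2 -> N1.N0=(alive,v0) N1.N1=(alive,v0) N1.N2=(alive,v0) | N2.N0=(alive,v0) N2.N1=(alive,v0) N2.N2=(alive,v0)
Op 2: N0 marks N2=alive -> (alive,v1)
Op 3: gossip N2<->N1 -> N2.N0=(alive,v0) N2.N1=(alive,v0) N2.N2=(alive,v0) | N1.N0=(alive,v0) N1.N1=(alive,v0) N1.N2=(alive,v0)
Op 4: gossip N1<->N0 -> N1.N0=(alive,v0) N1.N1=(alive,v0) N1.N2=(alive,v1) | N0.N0=(alive,v0) N0.N1=(alive,v0) N0.N2=(alive,v1)
Op 5: N2 marks N2=dead -> (dead,v1)
Op 6: gossip N2<->N0 -> N2.N0=(alive,v0) N2.N1=(alive,v0) N2.N2=(dead,v1) | N0.N0=(alive,v0) N0.N1=(alive,v0) N0.N2=(alive,v1)

Answer: N0=alive,0 N1=alive,0 N2=alive,1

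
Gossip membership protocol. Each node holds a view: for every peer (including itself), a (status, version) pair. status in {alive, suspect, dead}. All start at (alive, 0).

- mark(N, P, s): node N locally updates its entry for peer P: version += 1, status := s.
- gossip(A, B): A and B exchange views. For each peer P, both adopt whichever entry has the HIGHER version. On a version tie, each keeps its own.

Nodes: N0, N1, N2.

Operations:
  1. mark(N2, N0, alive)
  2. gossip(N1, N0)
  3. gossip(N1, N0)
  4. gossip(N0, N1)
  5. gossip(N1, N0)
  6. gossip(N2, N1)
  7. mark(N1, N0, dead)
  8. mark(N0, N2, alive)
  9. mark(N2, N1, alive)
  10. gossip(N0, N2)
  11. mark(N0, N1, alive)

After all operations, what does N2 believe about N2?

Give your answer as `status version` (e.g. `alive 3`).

Answer: alive 1

Derivation:
Op 1: N2 marks N0=alive -> (alive,v1)
Op 2: gossip N1<->N0 -> N1.N0=(alive,v0) N1.N1=(alive,v0) N1.N2=(alive,v0) | N0.N0=(alive,v0) N0.N1=(alive,v0) N0.N2=(alive,v0)
Op 3: gossip N1<->N0 -> N1.N0=(alive,v0) N1.N1=(alive,v0) N1.N2=(alive,v0) | N0.N0=(alive,v0) N0.N1=(alive,v0) N0.N2=(alive,v0)
Op 4: gossip N0<->N1 -> N0.N0=(alive,v0) N0.N1=(alive,v0) N0.N2=(alive,v0) | N1.N0=(alive,v0) N1.N1=(alive,v0) N1.N2=(alive,v0)
Op 5: gossip N1<->N0 -> N1.N0=(alive,v0) N1.N1=(alive,v0) N1.N2=(alive,v0) | N0.N0=(alive,v0) N0.N1=(alive,v0) N0.N2=(alive,v0)
Op 6: gossip N2<->N1 -> N2.N0=(alive,v1) N2.N1=(alive,v0) N2.N2=(alive,v0) | N1.N0=(alive,v1) N1.N1=(alive,v0) N1.N2=(alive,v0)
Op 7: N1 marks N0=dead -> (dead,v2)
Op 8: N0 marks N2=alive -> (alive,v1)
Op 9: N2 marks N1=alive -> (alive,v1)
Op 10: gossip N0<->N2 -> N0.N0=(alive,v1) N0.N1=(alive,v1) N0.N2=(alive,v1) | N2.N0=(alive,v1) N2.N1=(alive,v1) N2.N2=(alive,v1)
Op 11: N0 marks N1=alive -> (alive,v2)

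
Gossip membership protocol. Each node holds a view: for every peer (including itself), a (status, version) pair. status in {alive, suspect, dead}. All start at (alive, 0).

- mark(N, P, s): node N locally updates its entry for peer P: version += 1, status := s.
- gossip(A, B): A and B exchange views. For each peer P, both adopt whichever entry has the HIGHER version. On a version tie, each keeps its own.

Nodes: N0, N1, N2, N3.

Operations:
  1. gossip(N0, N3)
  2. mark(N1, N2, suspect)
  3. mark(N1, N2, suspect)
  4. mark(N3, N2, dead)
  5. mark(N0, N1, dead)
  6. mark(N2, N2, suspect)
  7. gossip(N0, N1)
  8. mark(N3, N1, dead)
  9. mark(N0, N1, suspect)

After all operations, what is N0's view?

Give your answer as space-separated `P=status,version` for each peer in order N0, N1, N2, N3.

Answer: N0=alive,0 N1=suspect,2 N2=suspect,2 N3=alive,0

Derivation:
Op 1: gossip N0<->N3 -> N0.N0=(alive,v0) N0.N1=(alive,v0) N0.N2=(alive,v0) N0.N3=(alive,v0) | N3.N0=(alive,v0) N3.N1=(alive,v0) N3.N2=(alive,v0) N3.N3=(alive,v0)
Op 2: N1 marks N2=suspect -> (suspect,v1)
Op 3: N1 marks N2=suspect -> (suspect,v2)
Op 4: N3 marks N2=dead -> (dead,v1)
Op 5: N0 marks N1=dead -> (dead,v1)
Op 6: N2 marks N2=suspect -> (suspect,v1)
Op 7: gossip N0<->N1 -> N0.N0=(alive,v0) N0.N1=(dead,v1) N0.N2=(suspect,v2) N0.N3=(alive,v0) | N1.N0=(alive,v0) N1.N1=(dead,v1) N1.N2=(suspect,v2) N1.N3=(alive,v0)
Op 8: N3 marks N1=dead -> (dead,v1)
Op 9: N0 marks N1=suspect -> (suspect,v2)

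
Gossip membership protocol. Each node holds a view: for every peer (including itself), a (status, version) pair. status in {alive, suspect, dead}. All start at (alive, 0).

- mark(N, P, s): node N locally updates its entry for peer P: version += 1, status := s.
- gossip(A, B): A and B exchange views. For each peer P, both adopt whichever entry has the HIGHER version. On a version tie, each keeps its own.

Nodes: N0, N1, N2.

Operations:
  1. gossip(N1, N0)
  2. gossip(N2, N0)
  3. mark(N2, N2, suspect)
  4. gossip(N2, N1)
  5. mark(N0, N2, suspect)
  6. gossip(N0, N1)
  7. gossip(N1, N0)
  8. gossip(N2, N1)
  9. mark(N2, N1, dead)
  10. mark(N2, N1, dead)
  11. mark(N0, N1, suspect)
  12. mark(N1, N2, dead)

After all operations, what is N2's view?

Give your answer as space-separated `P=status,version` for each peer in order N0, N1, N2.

Answer: N0=alive,0 N1=dead,2 N2=suspect,1

Derivation:
Op 1: gossip N1<->N0 -> N1.N0=(alive,v0) N1.N1=(alive,v0) N1.N2=(alive,v0) | N0.N0=(alive,v0) N0.N1=(alive,v0) N0.N2=(alive,v0)
Op 2: gossip N2<->N0 -> N2.N0=(alive,v0) N2.N1=(alive,v0) N2.N2=(alive,v0) | N0.N0=(alive,v0) N0.N1=(alive,v0) N0.N2=(alive,v0)
Op 3: N2 marks N2=suspect -> (suspect,v1)
Op 4: gossip N2<->N1 -> N2.N0=(alive,v0) N2.N1=(alive,v0) N2.N2=(suspect,v1) | N1.N0=(alive,v0) N1.N1=(alive,v0) N1.N2=(suspect,v1)
Op 5: N0 marks N2=suspect -> (suspect,v1)
Op 6: gossip N0<->N1 -> N0.N0=(alive,v0) N0.N1=(alive,v0) N0.N2=(suspect,v1) | N1.N0=(alive,v0) N1.N1=(alive,v0) N1.N2=(suspect,v1)
Op 7: gossip N1<->N0 -> N1.N0=(alive,v0) N1.N1=(alive,v0) N1.N2=(suspect,v1) | N0.N0=(alive,v0) N0.N1=(alive,v0) N0.N2=(suspect,v1)
Op 8: gossip N2<->N1 -> N2.N0=(alive,v0) N2.N1=(alive,v0) N2.N2=(suspect,v1) | N1.N0=(alive,v0) N1.N1=(alive,v0) N1.N2=(suspect,v1)
Op 9: N2 marks N1=dead -> (dead,v1)
Op 10: N2 marks N1=dead -> (dead,v2)
Op 11: N0 marks N1=suspect -> (suspect,v1)
Op 12: N1 marks N2=dead -> (dead,v2)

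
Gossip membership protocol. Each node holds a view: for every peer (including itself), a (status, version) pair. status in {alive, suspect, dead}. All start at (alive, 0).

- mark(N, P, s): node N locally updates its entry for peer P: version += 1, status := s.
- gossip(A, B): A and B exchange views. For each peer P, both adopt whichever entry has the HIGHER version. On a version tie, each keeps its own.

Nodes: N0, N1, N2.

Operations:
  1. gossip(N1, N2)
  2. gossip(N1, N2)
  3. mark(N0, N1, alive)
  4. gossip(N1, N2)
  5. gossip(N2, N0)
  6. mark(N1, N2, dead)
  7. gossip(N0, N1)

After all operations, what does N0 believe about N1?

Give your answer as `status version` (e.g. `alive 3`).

Op 1: gossip N1<->N2 -> N1.N0=(alive,v0) N1.N1=(alive,v0) N1.N2=(alive,v0) | N2.N0=(alive,v0) N2.N1=(alive,v0) N2.N2=(alive,v0)
Op 2: gossip N1<->N2 -> N1.N0=(alive,v0) N1.N1=(alive,v0) N1.N2=(alive,v0) | N2.N0=(alive,v0) N2.N1=(alive,v0) N2.N2=(alive,v0)
Op 3: N0 marks N1=alive -> (alive,v1)
Op 4: gossip N1<->N2 -> N1.N0=(alive,v0) N1.N1=(alive,v0) N1.N2=(alive,v0) | N2.N0=(alive,v0) N2.N1=(alive,v0) N2.N2=(alive,v0)
Op 5: gossip N2<->N0 -> N2.N0=(alive,v0) N2.N1=(alive,v1) N2.N2=(alive,v0) | N0.N0=(alive,v0) N0.N1=(alive,v1) N0.N2=(alive,v0)
Op 6: N1 marks N2=dead -> (dead,v1)
Op 7: gossip N0<->N1 -> N0.N0=(alive,v0) N0.N1=(alive,v1) N0.N2=(dead,v1) | N1.N0=(alive,v0) N1.N1=(alive,v1) N1.N2=(dead,v1)

Answer: alive 1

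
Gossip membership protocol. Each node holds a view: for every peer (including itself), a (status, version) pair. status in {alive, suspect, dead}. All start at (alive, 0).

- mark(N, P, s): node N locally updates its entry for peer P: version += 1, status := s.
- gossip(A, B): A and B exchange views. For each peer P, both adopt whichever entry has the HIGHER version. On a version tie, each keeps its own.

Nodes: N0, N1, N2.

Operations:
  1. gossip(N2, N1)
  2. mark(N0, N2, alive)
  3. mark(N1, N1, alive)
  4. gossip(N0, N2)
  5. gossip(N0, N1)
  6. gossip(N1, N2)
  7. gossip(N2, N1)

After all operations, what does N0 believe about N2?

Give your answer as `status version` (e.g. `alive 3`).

Op 1: gossip N2<->N1 -> N2.N0=(alive,v0) N2.N1=(alive,v0) N2.N2=(alive,v0) | N1.N0=(alive,v0) N1.N1=(alive,v0) N1.N2=(alive,v0)
Op 2: N0 marks N2=alive -> (alive,v1)
Op 3: N1 marks N1=alive -> (alive,v1)
Op 4: gossip N0<->N2 -> N0.N0=(alive,v0) N0.N1=(alive,v0) N0.N2=(alive,v1) | N2.N0=(alive,v0) N2.N1=(alive,v0) N2.N2=(alive,v1)
Op 5: gossip N0<->N1 -> N0.N0=(alive,v0) N0.N1=(alive,v1) N0.N2=(alive,v1) | N1.N0=(alive,v0) N1.N1=(alive,v1) N1.N2=(alive,v1)
Op 6: gossip N1<->N2 -> N1.N0=(alive,v0) N1.N1=(alive,v1) N1.N2=(alive,v1) | N2.N0=(alive,v0) N2.N1=(alive,v1) N2.N2=(alive,v1)
Op 7: gossip N2<->N1 -> N2.N0=(alive,v0) N2.N1=(alive,v1) N2.N2=(alive,v1) | N1.N0=(alive,v0) N1.N1=(alive,v1) N1.N2=(alive,v1)

Answer: alive 1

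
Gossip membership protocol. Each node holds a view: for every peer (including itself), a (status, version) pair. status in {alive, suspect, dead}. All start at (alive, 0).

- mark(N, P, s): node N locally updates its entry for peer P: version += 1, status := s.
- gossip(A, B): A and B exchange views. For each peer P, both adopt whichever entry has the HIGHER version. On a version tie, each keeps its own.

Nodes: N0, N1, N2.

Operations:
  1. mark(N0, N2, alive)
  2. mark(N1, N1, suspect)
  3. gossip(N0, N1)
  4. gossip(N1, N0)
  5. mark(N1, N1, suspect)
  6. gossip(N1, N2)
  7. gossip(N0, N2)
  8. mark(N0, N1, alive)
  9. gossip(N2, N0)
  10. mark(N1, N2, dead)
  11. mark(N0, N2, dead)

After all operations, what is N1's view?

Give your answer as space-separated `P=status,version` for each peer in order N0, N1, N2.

Op 1: N0 marks N2=alive -> (alive,v1)
Op 2: N1 marks N1=suspect -> (suspect,v1)
Op 3: gossip N0<->N1 -> N0.N0=(alive,v0) N0.N1=(suspect,v1) N0.N2=(alive,v1) | N1.N0=(alive,v0) N1.N1=(suspect,v1) N1.N2=(alive,v1)
Op 4: gossip N1<->N0 -> N1.N0=(alive,v0) N1.N1=(suspect,v1) N1.N2=(alive,v1) | N0.N0=(alive,v0) N0.N1=(suspect,v1) N0.N2=(alive,v1)
Op 5: N1 marks N1=suspect -> (suspect,v2)
Op 6: gossip N1<->N2 -> N1.N0=(alive,v0) N1.N1=(suspect,v2) N1.N2=(alive,v1) | N2.N0=(alive,v0) N2.N1=(suspect,v2) N2.N2=(alive,v1)
Op 7: gossip N0<->N2 -> N0.N0=(alive,v0) N0.N1=(suspect,v2) N0.N2=(alive,v1) | N2.N0=(alive,v0) N2.N1=(suspect,v2) N2.N2=(alive,v1)
Op 8: N0 marks N1=alive -> (alive,v3)
Op 9: gossip N2<->N0 -> N2.N0=(alive,v0) N2.N1=(alive,v3) N2.N2=(alive,v1) | N0.N0=(alive,v0) N0.N1=(alive,v3) N0.N2=(alive,v1)
Op 10: N1 marks N2=dead -> (dead,v2)
Op 11: N0 marks N2=dead -> (dead,v2)

Answer: N0=alive,0 N1=suspect,2 N2=dead,2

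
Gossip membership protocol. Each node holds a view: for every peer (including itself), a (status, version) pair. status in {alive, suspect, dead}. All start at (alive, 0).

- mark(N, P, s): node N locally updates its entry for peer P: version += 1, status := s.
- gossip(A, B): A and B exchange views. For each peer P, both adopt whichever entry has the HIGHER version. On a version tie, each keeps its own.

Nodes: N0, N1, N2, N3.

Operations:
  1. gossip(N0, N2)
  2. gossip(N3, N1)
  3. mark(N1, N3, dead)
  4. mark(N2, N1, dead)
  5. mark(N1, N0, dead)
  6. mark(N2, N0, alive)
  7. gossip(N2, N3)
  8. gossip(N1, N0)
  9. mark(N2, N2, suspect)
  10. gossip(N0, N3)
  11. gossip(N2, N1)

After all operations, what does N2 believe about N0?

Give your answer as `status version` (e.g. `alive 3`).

Answer: alive 1

Derivation:
Op 1: gossip N0<->N2 -> N0.N0=(alive,v0) N0.N1=(alive,v0) N0.N2=(alive,v0) N0.N3=(alive,v0) | N2.N0=(alive,v0) N2.N1=(alive,v0) N2.N2=(alive,v0) N2.N3=(alive,v0)
Op 2: gossip N3<->N1 -> N3.N0=(alive,v0) N3.N1=(alive,v0) N3.N2=(alive,v0) N3.N3=(alive,v0) | N1.N0=(alive,v0) N1.N1=(alive,v0) N1.N2=(alive,v0) N1.N3=(alive,v0)
Op 3: N1 marks N3=dead -> (dead,v1)
Op 4: N2 marks N1=dead -> (dead,v1)
Op 5: N1 marks N0=dead -> (dead,v1)
Op 6: N2 marks N0=alive -> (alive,v1)
Op 7: gossip N2<->N3 -> N2.N0=(alive,v1) N2.N1=(dead,v1) N2.N2=(alive,v0) N2.N3=(alive,v0) | N3.N0=(alive,v1) N3.N1=(dead,v1) N3.N2=(alive,v0) N3.N3=(alive,v0)
Op 8: gossip N1<->N0 -> N1.N0=(dead,v1) N1.N1=(alive,v0) N1.N2=(alive,v0) N1.N3=(dead,v1) | N0.N0=(dead,v1) N0.N1=(alive,v0) N0.N2=(alive,v0) N0.N3=(dead,v1)
Op 9: N2 marks N2=suspect -> (suspect,v1)
Op 10: gossip N0<->N3 -> N0.N0=(dead,v1) N0.N1=(dead,v1) N0.N2=(alive,v0) N0.N3=(dead,v1) | N3.N0=(alive,v1) N3.N1=(dead,v1) N3.N2=(alive,v0) N3.N3=(dead,v1)
Op 11: gossip N2<->N1 -> N2.N0=(alive,v1) N2.N1=(dead,v1) N2.N2=(suspect,v1) N2.N3=(dead,v1) | N1.N0=(dead,v1) N1.N1=(dead,v1) N1.N2=(suspect,v1) N1.N3=(dead,v1)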